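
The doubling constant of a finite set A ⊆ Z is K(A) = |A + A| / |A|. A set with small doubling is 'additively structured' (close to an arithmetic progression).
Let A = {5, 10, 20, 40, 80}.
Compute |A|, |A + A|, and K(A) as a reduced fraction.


|A| = 5.
Compute A + A by enumerating all 25 pairs.
A + A = {10, 15, 20, 25, 30, 40, 45, 50, 60, 80, 85, 90, 100, 120, 160}, so |A + A| = 15.
K = |A + A| / |A| = 15/5 = 3/1 ≈ 3.0000.
Reference: AP of size 5 gives K = 9/5 ≈ 1.8000; a fully generic set of size 5 gives K ≈ 3.0000.

|A| = 5, |A + A| = 15, K = 15/5 = 3/1.


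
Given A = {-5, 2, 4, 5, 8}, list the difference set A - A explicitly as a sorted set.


A - A = {a - a' : a, a' ∈ A}.
Compute a - a' for each ordered pair (a, a'):
a = -5: -5--5=0, -5-2=-7, -5-4=-9, -5-5=-10, -5-8=-13
a = 2: 2--5=7, 2-2=0, 2-4=-2, 2-5=-3, 2-8=-6
a = 4: 4--5=9, 4-2=2, 4-4=0, 4-5=-1, 4-8=-4
a = 5: 5--5=10, 5-2=3, 5-4=1, 5-5=0, 5-8=-3
a = 8: 8--5=13, 8-2=6, 8-4=4, 8-5=3, 8-8=0
Collecting distinct values (and noting 0 appears from a-a):
A - A = {-13, -10, -9, -7, -6, -4, -3, -2, -1, 0, 1, 2, 3, 4, 6, 7, 9, 10, 13}
|A - A| = 19

A - A = {-13, -10, -9, -7, -6, -4, -3, -2, -1, 0, 1, 2, 3, 4, 6, 7, 9, 10, 13}


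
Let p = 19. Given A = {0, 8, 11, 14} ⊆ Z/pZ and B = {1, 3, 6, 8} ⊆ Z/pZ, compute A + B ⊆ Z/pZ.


Work in Z/19Z: reduce every sum a + b modulo 19.
Enumerate all 16 pairs:
a = 0: 0+1=1, 0+3=3, 0+6=6, 0+8=8
a = 8: 8+1=9, 8+3=11, 8+6=14, 8+8=16
a = 11: 11+1=12, 11+3=14, 11+6=17, 11+8=0
a = 14: 14+1=15, 14+3=17, 14+6=1, 14+8=3
Distinct residues collected: {0, 1, 3, 6, 8, 9, 11, 12, 14, 15, 16, 17}
|A + B| = 12 (out of 19 total residues).

A + B = {0, 1, 3, 6, 8, 9, 11, 12, 14, 15, 16, 17}


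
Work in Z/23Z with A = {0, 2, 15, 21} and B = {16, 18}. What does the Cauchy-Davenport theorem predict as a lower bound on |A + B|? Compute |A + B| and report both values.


Cauchy-Davenport: |A + B| ≥ min(p, |A| + |B| - 1) for A, B nonempty in Z/pZ.
|A| = 4, |B| = 2, p = 23.
CD lower bound = min(23, 4 + 2 - 1) = min(23, 5) = 5.
Compute A + B mod 23 directly:
a = 0: 0+16=16, 0+18=18
a = 2: 2+16=18, 2+18=20
a = 15: 15+16=8, 15+18=10
a = 21: 21+16=14, 21+18=16
A + B = {8, 10, 14, 16, 18, 20}, so |A + B| = 6.
Verify: 6 ≥ 5? Yes ✓.

CD lower bound = 5, actual |A + B| = 6.


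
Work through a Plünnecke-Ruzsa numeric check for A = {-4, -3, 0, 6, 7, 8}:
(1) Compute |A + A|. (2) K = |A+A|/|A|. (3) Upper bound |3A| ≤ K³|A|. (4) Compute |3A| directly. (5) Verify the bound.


|A| = 6.
Step 1: Compute A + A by enumerating all 36 pairs.
A + A = {-8, -7, -6, -4, -3, 0, 2, 3, 4, 5, 6, 7, 8, 12, 13, 14, 15, 16}, so |A + A| = 18.
Step 2: Doubling constant K = |A + A|/|A| = 18/6 = 18/6 ≈ 3.0000.
Step 3: Plünnecke-Ruzsa gives |3A| ≤ K³·|A| = (3.0000)³ · 6 ≈ 162.0000.
Step 4: Compute 3A = A + A + A directly by enumerating all triples (a,b,c) ∈ A³; |3A| = 35.
Step 5: Check 35 ≤ 162.0000? Yes ✓.

K = 18/6, Plünnecke-Ruzsa bound K³|A| ≈ 162.0000, |3A| = 35, inequality holds.


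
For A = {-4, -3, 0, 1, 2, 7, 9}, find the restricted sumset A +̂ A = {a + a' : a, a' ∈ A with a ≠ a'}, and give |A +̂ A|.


Restricted sumset: A +̂ A = {a + a' : a ∈ A, a' ∈ A, a ≠ a'}.
Equivalently, take A + A and drop any sum 2a that is achievable ONLY as a + a for a ∈ A (i.e. sums representable only with equal summands).
Enumerate pairs (a, a') with a < a' (symmetric, so each unordered pair gives one sum; this covers all a ≠ a'):
  -4 + -3 = -7
  -4 + 0 = -4
  -4 + 1 = -3
  -4 + 2 = -2
  -4 + 7 = 3
  -4 + 9 = 5
  -3 + 0 = -3
  -3 + 1 = -2
  -3 + 2 = -1
  -3 + 7 = 4
  -3 + 9 = 6
  0 + 1 = 1
  0 + 2 = 2
  0 + 7 = 7
  0 + 9 = 9
  1 + 2 = 3
  1 + 7 = 8
  1 + 9 = 10
  2 + 7 = 9
  2 + 9 = 11
  7 + 9 = 16
Collected distinct sums: {-7, -4, -3, -2, -1, 1, 2, 3, 4, 5, 6, 7, 8, 9, 10, 11, 16}
|A +̂ A| = 17
(Reference bound: |A +̂ A| ≥ 2|A| - 3 for |A| ≥ 2, with |A| = 7 giving ≥ 11.)

|A +̂ A| = 17


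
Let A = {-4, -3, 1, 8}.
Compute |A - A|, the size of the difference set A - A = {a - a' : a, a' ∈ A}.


A - A = {a - a' : a, a' ∈ A}; |A| = 4.
Bounds: 2|A|-1 ≤ |A - A| ≤ |A|² - |A| + 1, i.e. 7 ≤ |A - A| ≤ 13.
Note: 0 ∈ A - A always (from a - a). The set is symmetric: if d ∈ A - A then -d ∈ A - A.
Enumerate nonzero differences d = a - a' with a > a' (then include -d):
Positive differences: {1, 4, 5, 7, 11, 12}
Full difference set: {0} ∪ (positive diffs) ∪ (negative diffs).
|A - A| = 1 + 2·6 = 13 (matches direct enumeration: 13).

|A - A| = 13


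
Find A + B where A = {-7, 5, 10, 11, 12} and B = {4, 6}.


A + B = {a + b : a ∈ A, b ∈ B}.
Enumerate all |A|·|B| = 5·2 = 10 pairs (a, b) and collect distinct sums.
a = -7: -7+4=-3, -7+6=-1
a = 5: 5+4=9, 5+6=11
a = 10: 10+4=14, 10+6=16
a = 11: 11+4=15, 11+6=17
a = 12: 12+4=16, 12+6=18
Collecting distinct sums: A + B = {-3, -1, 9, 11, 14, 15, 16, 17, 18}
|A + B| = 9

A + B = {-3, -1, 9, 11, 14, 15, 16, 17, 18}


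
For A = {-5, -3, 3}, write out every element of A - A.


A - A = {a - a' : a, a' ∈ A}.
Compute a - a' for each ordered pair (a, a'):
a = -5: -5--5=0, -5--3=-2, -5-3=-8
a = -3: -3--5=2, -3--3=0, -3-3=-6
a = 3: 3--5=8, 3--3=6, 3-3=0
Collecting distinct values (and noting 0 appears from a-a):
A - A = {-8, -6, -2, 0, 2, 6, 8}
|A - A| = 7

A - A = {-8, -6, -2, 0, 2, 6, 8}


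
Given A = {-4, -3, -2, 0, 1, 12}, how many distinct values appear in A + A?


A + A = {a + a' : a, a' ∈ A}; |A| = 6.
General bounds: 2|A| - 1 ≤ |A + A| ≤ |A|(|A|+1)/2, i.e. 11 ≤ |A + A| ≤ 21.
Lower bound 2|A|-1 is attained iff A is an arithmetic progression.
Enumerate sums a + a' for a ≤ a' (symmetric, so this suffices):
a = -4: -4+-4=-8, -4+-3=-7, -4+-2=-6, -4+0=-4, -4+1=-3, -4+12=8
a = -3: -3+-3=-6, -3+-2=-5, -3+0=-3, -3+1=-2, -3+12=9
a = -2: -2+-2=-4, -2+0=-2, -2+1=-1, -2+12=10
a = 0: 0+0=0, 0+1=1, 0+12=12
a = 1: 1+1=2, 1+12=13
a = 12: 12+12=24
Distinct sums: {-8, -7, -6, -5, -4, -3, -2, -1, 0, 1, 2, 8, 9, 10, 12, 13, 24}
|A + A| = 17

|A + A| = 17


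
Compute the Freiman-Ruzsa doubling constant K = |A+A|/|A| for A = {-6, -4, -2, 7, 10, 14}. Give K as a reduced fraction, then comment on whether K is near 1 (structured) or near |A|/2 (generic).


|A| = 6.
Compute A + A by enumerating all 36 pairs.
A + A = {-12, -10, -8, -6, -4, 1, 3, 4, 5, 6, 8, 10, 12, 14, 17, 20, 21, 24, 28}, so |A + A| = 19.
K = |A + A| / |A| = 19/6 (already in lowest terms) ≈ 3.1667.
Reference: AP of size 6 gives K = 11/6 ≈ 1.8333; a fully generic set of size 6 gives K ≈ 3.5000.

|A| = 6, |A + A| = 19, K = 19/6.


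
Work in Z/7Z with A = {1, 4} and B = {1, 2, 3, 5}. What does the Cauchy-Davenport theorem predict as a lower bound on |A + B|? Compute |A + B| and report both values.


Cauchy-Davenport: |A + B| ≥ min(p, |A| + |B| - 1) for A, B nonempty in Z/pZ.
|A| = 2, |B| = 4, p = 7.
CD lower bound = min(7, 2 + 4 - 1) = min(7, 5) = 5.
Compute A + B mod 7 directly:
a = 1: 1+1=2, 1+2=3, 1+3=4, 1+5=6
a = 4: 4+1=5, 4+2=6, 4+3=0, 4+5=2
A + B = {0, 2, 3, 4, 5, 6}, so |A + B| = 6.
Verify: 6 ≥ 5? Yes ✓.

CD lower bound = 5, actual |A + B| = 6.


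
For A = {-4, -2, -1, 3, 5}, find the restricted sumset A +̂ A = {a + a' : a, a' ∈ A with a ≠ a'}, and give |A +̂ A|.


Restricted sumset: A +̂ A = {a + a' : a ∈ A, a' ∈ A, a ≠ a'}.
Equivalently, take A + A and drop any sum 2a that is achievable ONLY as a + a for a ∈ A (i.e. sums representable only with equal summands).
Enumerate pairs (a, a') with a < a' (symmetric, so each unordered pair gives one sum; this covers all a ≠ a'):
  -4 + -2 = -6
  -4 + -1 = -5
  -4 + 3 = -1
  -4 + 5 = 1
  -2 + -1 = -3
  -2 + 3 = 1
  -2 + 5 = 3
  -1 + 3 = 2
  -1 + 5 = 4
  3 + 5 = 8
Collected distinct sums: {-6, -5, -3, -1, 1, 2, 3, 4, 8}
|A +̂ A| = 9
(Reference bound: |A +̂ A| ≥ 2|A| - 3 for |A| ≥ 2, with |A| = 5 giving ≥ 7.)

|A +̂ A| = 9


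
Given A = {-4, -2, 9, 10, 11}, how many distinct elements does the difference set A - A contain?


A - A = {a - a' : a, a' ∈ A}; |A| = 5.
Bounds: 2|A|-1 ≤ |A - A| ≤ |A|² - |A| + 1, i.e. 9 ≤ |A - A| ≤ 21.
Note: 0 ∈ A - A always (from a - a). The set is symmetric: if d ∈ A - A then -d ∈ A - A.
Enumerate nonzero differences d = a - a' with a > a' (then include -d):
Positive differences: {1, 2, 11, 12, 13, 14, 15}
Full difference set: {0} ∪ (positive diffs) ∪ (negative diffs).
|A - A| = 1 + 2·7 = 15 (matches direct enumeration: 15).

|A - A| = 15


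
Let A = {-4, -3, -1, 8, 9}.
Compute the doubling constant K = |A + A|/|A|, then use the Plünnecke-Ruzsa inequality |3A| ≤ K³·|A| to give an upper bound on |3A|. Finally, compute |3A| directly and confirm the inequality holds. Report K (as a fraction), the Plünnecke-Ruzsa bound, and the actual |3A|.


|A| = 5.
Step 1: Compute A + A by enumerating all 25 pairs.
A + A = {-8, -7, -6, -5, -4, -2, 4, 5, 6, 7, 8, 16, 17, 18}, so |A + A| = 14.
Step 2: Doubling constant K = |A + A|/|A| = 14/5 = 14/5 ≈ 2.8000.
Step 3: Plünnecke-Ruzsa gives |3A| ≤ K³·|A| = (2.8000)³ · 5 ≈ 109.7600.
Step 4: Compute 3A = A + A + A directly by enumerating all triples (a,b,c) ∈ A³; |3A| = 27.
Step 5: Check 27 ≤ 109.7600? Yes ✓.

K = 14/5, Plünnecke-Ruzsa bound K³|A| ≈ 109.7600, |3A| = 27, inequality holds.


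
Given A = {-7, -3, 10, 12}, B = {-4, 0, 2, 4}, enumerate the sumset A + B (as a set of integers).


A + B = {a + b : a ∈ A, b ∈ B}.
Enumerate all |A|·|B| = 4·4 = 16 pairs (a, b) and collect distinct sums.
a = -7: -7+-4=-11, -7+0=-7, -7+2=-5, -7+4=-3
a = -3: -3+-4=-7, -3+0=-3, -3+2=-1, -3+4=1
a = 10: 10+-4=6, 10+0=10, 10+2=12, 10+4=14
a = 12: 12+-4=8, 12+0=12, 12+2=14, 12+4=16
Collecting distinct sums: A + B = {-11, -7, -5, -3, -1, 1, 6, 8, 10, 12, 14, 16}
|A + B| = 12

A + B = {-11, -7, -5, -3, -1, 1, 6, 8, 10, 12, 14, 16}


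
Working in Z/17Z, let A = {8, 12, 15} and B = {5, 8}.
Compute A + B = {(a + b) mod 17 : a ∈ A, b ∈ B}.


Work in Z/17Z: reduce every sum a + b modulo 17.
Enumerate all 6 pairs:
a = 8: 8+5=13, 8+8=16
a = 12: 12+5=0, 12+8=3
a = 15: 15+5=3, 15+8=6
Distinct residues collected: {0, 3, 6, 13, 16}
|A + B| = 5 (out of 17 total residues).

A + B = {0, 3, 6, 13, 16}


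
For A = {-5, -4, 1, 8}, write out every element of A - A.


A - A = {a - a' : a, a' ∈ A}.
Compute a - a' for each ordered pair (a, a'):
a = -5: -5--5=0, -5--4=-1, -5-1=-6, -5-8=-13
a = -4: -4--5=1, -4--4=0, -4-1=-5, -4-8=-12
a = 1: 1--5=6, 1--4=5, 1-1=0, 1-8=-7
a = 8: 8--5=13, 8--4=12, 8-1=7, 8-8=0
Collecting distinct values (and noting 0 appears from a-a):
A - A = {-13, -12, -7, -6, -5, -1, 0, 1, 5, 6, 7, 12, 13}
|A - A| = 13

A - A = {-13, -12, -7, -6, -5, -1, 0, 1, 5, 6, 7, 12, 13}


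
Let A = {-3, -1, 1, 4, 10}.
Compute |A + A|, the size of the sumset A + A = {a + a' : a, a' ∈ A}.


A + A = {a + a' : a, a' ∈ A}; |A| = 5.
General bounds: 2|A| - 1 ≤ |A + A| ≤ |A|(|A|+1)/2, i.e. 9 ≤ |A + A| ≤ 15.
Lower bound 2|A|-1 is attained iff A is an arithmetic progression.
Enumerate sums a + a' for a ≤ a' (symmetric, so this suffices):
a = -3: -3+-3=-6, -3+-1=-4, -3+1=-2, -3+4=1, -3+10=7
a = -1: -1+-1=-2, -1+1=0, -1+4=3, -1+10=9
a = 1: 1+1=2, 1+4=5, 1+10=11
a = 4: 4+4=8, 4+10=14
a = 10: 10+10=20
Distinct sums: {-6, -4, -2, 0, 1, 2, 3, 5, 7, 8, 9, 11, 14, 20}
|A + A| = 14

|A + A| = 14


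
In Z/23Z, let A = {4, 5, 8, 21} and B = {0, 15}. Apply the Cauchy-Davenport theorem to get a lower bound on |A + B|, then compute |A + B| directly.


Cauchy-Davenport: |A + B| ≥ min(p, |A| + |B| - 1) for A, B nonempty in Z/pZ.
|A| = 4, |B| = 2, p = 23.
CD lower bound = min(23, 4 + 2 - 1) = min(23, 5) = 5.
Compute A + B mod 23 directly:
a = 4: 4+0=4, 4+15=19
a = 5: 5+0=5, 5+15=20
a = 8: 8+0=8, 8+15=0
a = 21: 21+0=21, 21+15=13
A + B = {0, 4, 5, 8, 13, 19, 20, 21}, so |A + B| = 8.
Verify: 8 ≥ 5? Yes ✓.

CD lower bound = 5, actual |A + B| = 8.


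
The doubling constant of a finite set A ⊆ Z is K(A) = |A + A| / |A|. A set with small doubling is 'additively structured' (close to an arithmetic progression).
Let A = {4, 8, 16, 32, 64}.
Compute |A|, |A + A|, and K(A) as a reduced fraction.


|A| = 5.
Compute A + A by enumerating all 25 pairs.
A + A = {8, 12, 16, 20, 24, 32, 36, 40, 48, 64, 68, 72, 80, 96, 128}, so |A + A| = 15.
K = |A + A| / |A| = 15/5 = 3/1 ≈ 3.0000.
Reference: AP of size 5 gives K = 9/5 ≈ 1.8000; a fully generic set of size 5 gives K ≈ 3.0000.

|A| = 5, |A + A| = 15, K = 15/5 = 3/1.


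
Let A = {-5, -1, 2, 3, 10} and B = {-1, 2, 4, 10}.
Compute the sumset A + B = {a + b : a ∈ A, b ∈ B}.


A + B = {a + b : a ∈ A, b ∈ B}.
Enumerate all |A|·|B| = 5·4 = 20 pairs (a, b) and collect distinct sums.
a = -5: -5+-1=-6, -5+2=-3, -5+4=-1, -5+10=5
a = -1: -1+-1=-2, -1+2=1, -1+4=3, -1+10=9
a = 2: 2+-1=1, 2+2=4, 2+4=6, 2+10=12
a = 3: 3+-1=2, 3+2=5, 3+4=7, 3+10=13
a = 10: 10+-1=9, 10+2=12, 10+4=14, 10+10=20
Collecting distinct sums: A + B = {-6, -3, -2, -1, 1, 2, 3, 4, 5, 6, 7, 9, 12, 13, 14, 20}
|A + B| = 16

A + B = {-6, -3, -2, -1, 1, 2, 3, 4, 5, 6, 7, 9, 12, 13, 14, 20}


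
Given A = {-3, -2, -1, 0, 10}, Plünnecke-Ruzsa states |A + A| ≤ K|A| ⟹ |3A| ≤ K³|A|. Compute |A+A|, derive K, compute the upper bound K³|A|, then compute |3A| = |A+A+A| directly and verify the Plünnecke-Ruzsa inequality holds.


|A| = 5.
Step 1: Compute A + A by enumerating all 25 pairs.
A + A = {-6, -5, -4, -3, -2, -1, 0, 7, 8, 9, 10, 20}, so |A + A| = 12.
Step 2: Doubling constant K = |A + A|/|A| = 12/5 = 12/5 ≈ 2.4000.
Step 3: Plünnecke-Ruzsa gives |3A| ≤ K³·|A| = (2.4000)³ · 5 ≈ 69.1200.
Step 4: Compute 3A = A + A + A directly by enumerating all triples (a,b,c) ∈ A³; |3A| = 22.
Step 5: Check 22 ≤ 69.1200? Yes ✓.

K = 12/5, Plünnecke-Ruzsa bound K³|A| ≈ 69.1200, |3A| = 22, inequality holds.


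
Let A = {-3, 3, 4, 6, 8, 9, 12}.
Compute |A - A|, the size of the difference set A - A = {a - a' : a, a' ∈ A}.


A - A = {a - a' : a, a' ∈ A}; |A| = 7.
Bounds: 2|A|-1 ≤ |A - A| ≤ |A|² - |A| + 1, i.e. 13 ≤ |A - A| ≤ 43.
Note: 0 ∈ A - A always (from a - a). The set is symmetric: if d ∈ A - A then -d ∈ A - A.
Enumerate nonzero differences d = a - a' with a > a' (then include -d):
Positive differences: {1, 2, 3, 4, 5, 6, 7, 8, 9, 11, 12, 15}
Full difference set: {0} ∪ (positive diffs) ∪ (negative diffs).
|A - A| = 1 + 2·12 = 25 (matches direct enumeration: 25).

|A - A| = 25


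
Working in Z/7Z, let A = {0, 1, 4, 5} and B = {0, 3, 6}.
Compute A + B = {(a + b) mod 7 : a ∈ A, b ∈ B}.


Work in Z/7Z: reduce every sum a + b modulo 7.
Enumerate all 12 pairs:
a = 0: 0+0=0, 0+3=3, 0+6=6
a = 1: 1+0=1, 1+3=4, 1+6=0
a = 4: 4+0=4, 4+3=0, 4+6=3
a = 5: 5+0=5, 5+3=1, 5+6=4
Distinct residues collected: {0, 1, 3, 4, 5, 6}
|A + B| = 6 (out of 7 total residues).

A + B = {0, 1, 3, 4, 5, 6}


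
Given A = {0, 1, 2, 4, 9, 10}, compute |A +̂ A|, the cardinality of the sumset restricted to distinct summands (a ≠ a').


Restricted sumset: A +̂ A = {a + a' : a ∈ A, a' ∈ A, a ≠ a'}.
Equivalently, take A + A and drop any sum 2a that is achievable ONLY as a + a for a ∈ A (i.e. sums representable only with equal summands).
Enumerate pairs (a, a') with a < a' (symmetric, so each unordered pair gives one sum; this covers all a ≠ a'):
  0 + 1 = 1
  0 + 2 = 2
  0 + 4 = 4
  0 + 9 = 9
  0 + 10 = 10
  1 + 2 = 3
  1 + 4 = 5
  1 + 9 = 10
  1 + 10 = 11
  2 + 4 = 6
  2 + 9 = 11
  2 + 10 = 12
  4 + 9 = 13
  4 + 10 = 14
  9 + 10 = 19
Collected distinct sums: {1, 2, 3, 4, 5, 6, 9, 10, 11, 12, 13, 14, 19}
|A +̂ A| = 13
(Reference bound: |A +̂ A| ≥ 2|A| - 3 for |A| ≥ 2, with |A| = 6 giving ≥ 9.)

|A +̂ A| = 13


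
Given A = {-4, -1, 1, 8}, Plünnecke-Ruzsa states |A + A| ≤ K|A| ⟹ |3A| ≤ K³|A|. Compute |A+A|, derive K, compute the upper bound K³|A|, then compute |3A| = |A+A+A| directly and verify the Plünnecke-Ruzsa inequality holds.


|A| = 4.
Step 1: Compute A + A by enumerating all 16 pairs.
A + A = {-8, -5, -3, -2, 0, 2, 4, 7, 9, 16}, so |A + A| = 10.
Step 2: Doubling constant K = |A + A|/|A| = 10/4 = 10/4 ≈ 2.5000.
Step 3: Plünnecke-Ruzsa gives |3A| ≤ K³·|A| = (2.5000)³ · 4 ≈ 62.5000.
Step 4: Compute 3A = A + A + A directly by enumerating all triples (a,b,c) ∈ A³; |3A| = 19.
Step 5: Check 19 ≤ 62.5000? Yes ✓.

K = 10/4, Plünnecke-Ruzsa bound K³|A| ≈ 62.5000, |3A| = 19, inequality holds.


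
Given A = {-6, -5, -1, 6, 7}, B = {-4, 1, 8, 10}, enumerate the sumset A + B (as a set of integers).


A + B = {a + b : a ∈ A, b ∈ B}.
Enumerate all |A|·|B| = 5·4 = 20 pairs (a, b) and collect distinct sums.
a = -6: -6+-4=-10, -6+1=-5, -6+8=2, -6+10=4
a = -5: -5+-4=-9, -5+1=-4, -5+8=3, -5+10=5
a = -1: -1+-4=-5, -1+1=0, -1+8=7, -1+10=9
a = 6: 6+-4=2, 6+1=7, 6+8=14, 6+10=16
a = 7: 7+-4=3, 7+1=8, 7+8=15, 7+10=17
Collecting distinct sums: A + B = {-10, -9, -5, -4, 0, 2, 3, 4, 5, 7, 8, 9, 14, 15, 16, 17}
|A + B| = 16

A + B = {-10, -9, -5, -4, 0, 2, 3, 4, 5, 7, 8, 9, 14, 15, 16, 17}


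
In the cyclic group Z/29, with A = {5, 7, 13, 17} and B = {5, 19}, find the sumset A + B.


Work in Z/29Z: reduce every sum a + b modulo 29.
Enumerate all 8 pairs:
a = 5: 5+5=10, 5+19=24
a = 7: 7+5=12, 7+19=26
a = 13: 13+5=18, 13+19=3
a = 17: 17+5=22, 17+19=7
Distinct residues collected: {3, 7, 10, 12, 18, 22, 24, 26}
|A + B| = 8 (out of 29 total residues).

A + B = {3, 7, 10, 12, 18, 22, 24, 26}


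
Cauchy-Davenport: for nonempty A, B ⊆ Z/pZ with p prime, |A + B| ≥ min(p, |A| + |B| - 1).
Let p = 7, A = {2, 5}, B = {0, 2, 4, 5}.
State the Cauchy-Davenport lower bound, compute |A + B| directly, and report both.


Cauchy-Davenport: |A + B| ≥ min(p, |A| + |B| - 1) for A, B nonempty in Z/pZ.
|A| = 2, |B| = 4, p = 7.
CD lower bound = min(7, 2 + 4 - 1) = min(7, 5) = 5.
Compute A + B mod 7 directly:
a = 2: 2+0=2, 2+2=4, 2+4=6, 2+5=0
a = 5: 5+0=5, 5+2=0, 5+4=2, 5+5=3
A + B = {0, 2, 3, 4, 5, 6}, so |A + B| = 6.
Verify: 6 ≥ 5? Yes ✓.

CD lower bound = 5, actual |A + B| = 6.


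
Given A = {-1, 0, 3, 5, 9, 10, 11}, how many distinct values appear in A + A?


A + A = {a + a' : a, a' ∈ A}; |A| = 7.
General bounds: 2|A| - 1 ≤ |A + A| ≤ |A|(|A|+1)/2, i.e. 13 ≤ |A + A| ≤ 28.
Lower bound 2|A|-1 is attained iff A is an arithmetic progression.
Enumerate sums a + a' for a ≤ a' (symmetric, so this suffices):
a = -1: -1+-1=-2, -1+0=-1, -1+3=2, -1+5=4, -1+9=8, -1+10=9, -1+11=10
a = 0: 0+0=0, 0+3=3, 0+5=5, 0+9=9, 0+10=10, 0+11=11
a = 3: 3+3=6, 3+5=8, 3+9=12, 3+10=13, 3+11=14
a = 5: 5+5=10, 5+9=14, 5+10=15, 5+11=16
a = 9: 9+9=18, 9+10=19, 9+11=20
a = 10: 10+10=20, 10+11=21
a = 11: 11+11=22
Distinct sums: {-2, -1, 0, 2, 3, 4, 5, 6, 8, 9, 10, 11, 12, 13, 14, 15, 16, 18, 19, 20, 21, 22}
|A + A| = 22

|A + A| = 22


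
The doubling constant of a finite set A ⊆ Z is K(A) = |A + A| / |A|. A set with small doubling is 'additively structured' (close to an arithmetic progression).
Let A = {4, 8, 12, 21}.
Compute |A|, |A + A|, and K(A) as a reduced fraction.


|A| = 4.
Compute A + A by enumerating all 16 pairs.
A + A = {8, 12, 16, 20, 24, 25, 29, 33, 42}, so |A + A| = 9.
K = |A + A| / |A| = 9/4 (already in lowest terms) ≈ 2.2500.
Reference: AP of size 4 gives K = 7/4 ≈ 1.7500; a fully generic set of size 4 gives K ≈ 2.5000.

|A| = 4, |A + A| = 9, K = 9/4.


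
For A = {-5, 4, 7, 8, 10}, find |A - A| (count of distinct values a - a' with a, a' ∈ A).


A - A = {a - a' : a, a' ∈ A}; |A| = 5.
Bounds: 2|A|-1 ≤ |A - A| ≤ |A|² - |A| + 1, i.e. 9 ≤ |A - A| ≤ 21.
Note: 0 ∈ A - A always (from a - a). The set is symmetric: if d ∈ A - A then -d ∈ A - A.
Enumerate nonzero differences d = a - a' with a > a' (then include -d):
Positive differences: {1, 2, 3, 4, 6, 9, 12, 13, 15}
Full difference set: {0} ∪ (positive diffs) ∪ (negative diffs).
|A - A| = 1 + 2·9 = 19 (matches direct enumeration: 19).

|A - A| = 19


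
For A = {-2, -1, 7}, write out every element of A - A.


A - A = {a - a' : a, a' ∈ A}.
Compute a - a' for each ordered pair (a, a'):
a = -2: -2--2=0, -2--1=-1, -2-7=-9
a = -1: -1--2=1, -1--1=0, -1-7=-8
a = 7: 7--2=9, 7--1=8, 7-7=0
Collecting distinct values (and noting 0 appears from a-a):
A - A = {-9, -8, -1, 0, 1, 8, 9}
|A - A| = 7

A - A = {-9, -8, -1, 0, 1, 8, 9}


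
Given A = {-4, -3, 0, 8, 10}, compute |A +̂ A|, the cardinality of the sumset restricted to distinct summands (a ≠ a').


Restricted sumset: A +̂ A = {a + a' : a ∈ A, a' ∈ A, a ≠ a'}.
Equivalently, take A + A and drop any sum 2a that is achievable ONLY as a + a for a ∈ A (i.e. sums representable only with equal summands).
Enumerate pairs (a, a') with a < a' (symmetric, so each unordered pair gives one sum; this covers all a ≠ a'):
  -4 + -3 = -7
  -4 + 0 = -4
  -4 + 8 = 4
  -4 + 10 = 6
  -3 + 0 = -3
  -3 + 8 = 5
  -3 + 10 = 7
  0 + 8 = 8
  0 + 10 = 10
  8 + 10 = 18
Collected distinct sums: {-7, -4, -3, 4, 5, 6, 7, 8, 10, 18}
|A +̂ A| = 10
(Reference bound: |A +̂ A| ≥ 2|A| - 3 for |A| ≥ 2, with |A| = 5 giving ≥ 7.)

|A +̂ A| = 10


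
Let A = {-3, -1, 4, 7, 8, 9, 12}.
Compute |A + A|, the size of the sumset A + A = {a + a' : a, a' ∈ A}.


A + A = {a + a' : a, a' ∈ A}; |A| = 7.
General bounds: 2|A| - 1 ≤ |A + A| ≤ |A|(|A|+1)/2, i.e. 13 ≤ |A + A| ≤ 28.
Lower bound 2|A|-1 is attained iff A is an arithmetic progression.
Enumerate sums a + a' for a ≤ a' (symmetric, so this suffices):
a = -3: -3+-3=-6, -3+-1=-4, -3+4=1, -3+7=4, -3+8=5, -3+9=6, -3+12=9
a = -1: -1+-1=-2, -1+4=3, -1+7=6, -1+8=7, -1+9=8, -1+12=11
a = 4: 4+4=8, 4+7=11, 4+8=12, 4+9=13, 4+12=16
a = 7: 7+7=14, 7+8=15, 7+9=16, 7+12=19
a = 8: 8+8=16, 8+9=17, 8+12=20
a = 9: 9+9=18, 9+12=21
a = 12: 12+12=24
Distinct sums: {-6, -4, -2, 1, 3, 4, 5, 6, 7, 8, 9, 11, 12, 13, 14, 15, 16, 17, 18, 19, 20, 21, 24}
|A + A| = 23

|A + A| = 23


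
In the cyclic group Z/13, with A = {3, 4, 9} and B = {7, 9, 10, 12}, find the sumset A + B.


Work in Z/13Z: reduce every sum a + b modulo 13.
Enumerate all 12 pairs:
a = 3: 3+7=10, 3+9=12, 3+10=0, 3+12=2
a = 4: 4+7=11, 4+9=0, 4+10=1, 4+12=3
a = 9: 9+7=3, 9+9=5, 9+10=6, 9+12=8
Distinct residues collected: {0, 1, 2, 3, 5, 6, 8, 10, 11, 12}
|A + B| = 10 (out of 13 total residues).

A + B = {0, 1, 2, 3, 5, 6, 8, 10, 11, 12}


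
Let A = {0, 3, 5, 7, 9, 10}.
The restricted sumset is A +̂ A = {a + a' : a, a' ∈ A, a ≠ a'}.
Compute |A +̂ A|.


Restricted sumset: A +̂ A = {a + a' : a ∈ A, a' ∈ A, a ≠ a'}.
Equivalently, take A + A and drop any sum 2a that is achievable ONLY as a + a for a ∈ A (i.e. sums representable only with equal summands).
Enumerate pairs (a, a') with a < a' (symmetric, so each unordered pair gives one sum; this covers all a ≠ a'):
  0 + 3 = 3
  0 + 5 = 5
  0 + 7 = 7
  0 + 9 = 9
  0 + 10 = 10
  3 + 5 = 8
  3 + 7 = 10
  3 + 9 = 12
  3 + 10 = 13
  5 + 7 = 12
  5 + 9 = 14
  5 + 10 = 15
  7 + 9 = 16
  7 + 10 = 17
  9 + 10 = 19
Collected distinct sums: {3, 5, 7, 8, 9, 10, 12, 13, 14, 15, 16, 17, 19}
|A +̂ A| = 13
(Reference bound: |A +̂ A| ≥ 2|A| - 3 for |A| ≥ 2, with |A| = 6 giving ≥ 9.)

|A +̂ A| = 13


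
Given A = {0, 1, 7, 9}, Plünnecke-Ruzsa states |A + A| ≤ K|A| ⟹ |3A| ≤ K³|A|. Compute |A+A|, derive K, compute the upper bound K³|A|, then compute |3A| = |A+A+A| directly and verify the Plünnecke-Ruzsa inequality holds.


|A| = 4.
Step 1: Compute A + A by enumerating all 16 pairs.
A + A = {0, 1, 2, 7, 8, 9, 10, 14, 16, 18}, so |A + A| = 10.
Step 2: Doubling constant K = |A + A|/|A| = 10/4 = 10/4 ≈ 2.5000.
Step 3: Plünnecke-Ruzsa gives |3A| ≤ K³·|A| = (2.5000)³ · 4 ≈ 62.5000.
Step 4: Compute 3A = A + A + A directly by enumerating all triples (a,b,c) ∈ A³; |3A| = 19.
Step 5: Check 19 ≤ 62.5000? Yes ✓.

K = 10/4, Plünnecke-Ruzsa bound K³|A| ≈ 62.5000, |3A| = 19, inequality holds.


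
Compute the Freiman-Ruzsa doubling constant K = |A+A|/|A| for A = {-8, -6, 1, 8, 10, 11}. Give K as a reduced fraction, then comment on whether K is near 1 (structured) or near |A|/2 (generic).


|A| = 6.
Compute A + A by enumerating all 36 pairs.
A + A = {-16, -14, -12, -7, -5, 0, 2, 3, 4, 5, 9, 11, 12, 16, 18, 19, 20, 21, 22}, so |A + A| = 19.
K = |A + A| / |A| = 19/6 (already in lowest terms) ≈ 3.1667.
Reference: AP of size 6 gives K = 11/6 ≈ 1.8333; a fully generic set of size 6 gives K ≈ 3.5000.

|A| = 6, |A + A| = 19, K = 19/6.


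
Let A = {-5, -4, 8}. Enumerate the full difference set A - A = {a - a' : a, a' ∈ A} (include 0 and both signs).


A - A = {a - a' : a, a' ∈ A}.
Compute a - a' for each ordered pair (a, a'):
a = -5: -5--5=0, -5--4=-1, -5-8=-13
a = -4: -4--5=1, -4--4=0, -4-8=-12
a = 8: 8--5=13, 8--4=12, 8-8=0
Collecting distinct values (and noting 0 appears from a-a):
A - A = {-13, -12, -1, 0, 1, 12, 13}
|A - A| = 7

A - A = {-13, -12, -1, 0, 1, 12, 13}


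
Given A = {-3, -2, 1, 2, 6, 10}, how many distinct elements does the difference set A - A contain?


A - A = {a - a' : a, a' ∈ A}; |A| = 6.
Bounds: 2|A|-1 ≤ |A - A| ≤ |A|² - |A| + 1, i.e. 11 ≤ |A - A| ≤ 31.
Note: 0 ∈ A - A always (from a - a). The set is symmetric: if d ∈ A - A then -d ∈ A - A.
Enumerate nonzero differences d = a - a' with a > a' (then include -d):
Positive differences: {1, 3, 4, 5, 8, 9, 12, 13}
Full difference set: {0} ∪ (positive diffs) ∪ (negative diffs).
|A - A| = 1 + 2·8 = 17 (matches direct enumeration: 17).

|A - A| = 17


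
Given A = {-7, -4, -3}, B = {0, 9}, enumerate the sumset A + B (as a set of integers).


A + B = {a + b : a ∈ A, b ∈ B}.
Enumerate all |A|·|B| = 3·2 = 6 pairs (a, b) and collect distinct sums.
a = -7: -7+0=-7, -7+9=2
a = -4: -4+0=-4, -4+9=5
a = -3: -3+0=-3, -3+9=6
Collecting distinct sums: A + B = {-7, -4, -3, 2, 5, 6}
|A + B| = 6

A + B = {-7, -4, -3, 2, 5, 6}


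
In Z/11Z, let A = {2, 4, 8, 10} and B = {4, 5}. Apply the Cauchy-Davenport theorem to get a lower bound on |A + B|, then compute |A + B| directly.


Cauchy-Davenport: |A + B| ≥ min(p, |A| + |B| - 1) for A, B nonempty in Z/pZ.
|A| = 4, |B| = 2, p = 11.
CD lower bound = min(11, 4 + 2 - 1) = min(11, 5) = 5.
Compute A + B mod 11 directly:
a = 2: 2+4=6, 2+5=7
a = 4: 4+4=8, 4+5=9
a = 8: 8+4=1, 8+5=2
a = 10: 10+4=3, 10+5=4
A + B = {1, 2, 3, 4, 6, 7, 8, 9}, so |A + B| = 8.
Verify: 8 ≥ 5? Yes ✓.

CD lower bound = 5, actual |A + B| = 8.


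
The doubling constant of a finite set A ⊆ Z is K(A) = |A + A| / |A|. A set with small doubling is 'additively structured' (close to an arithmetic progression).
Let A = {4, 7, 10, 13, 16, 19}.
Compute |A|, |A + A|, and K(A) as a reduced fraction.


|A| = 6.
Compute A + A by enumerating all 36 pairs.
A + A = {8, 11, 14, 17, 20, 23, 26, 29, 32, 35, 38}, so |A + A| = 11.
K = |A + A| / |A| = 11/6 (already in lowest terms) ≈ 1.8333.
Reference: AP of size 6 gives K = 11/6 ≈ 1.8333; a fully generic set of size 6 gives K ≈ 3.5000.

|A| = 6, |A + A| = 11, K = 11/6.


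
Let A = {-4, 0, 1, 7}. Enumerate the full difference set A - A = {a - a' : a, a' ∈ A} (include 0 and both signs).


A - A = {a - a' : a, a' ∈ A}.
Compute a - a' for each ordered pair (a, a'):
a = -4: -4--4=0, -4-0=-4, -4-1=-5, -4-7=-11
a = 0: 0--4=4, 0-0=0, 0-1=-1, 0-7=-7
a = 1: 1--4=5, 1-0=1, 1-1=0, 1-7=-6
a = 7: 7--4=11, 7-0=7, 7-1=6, 7-7=0
Collecting distinct values (and noting 0 appears from a-a):
A - A = {-11, -7, -6, -5, -4, -1, 0, 1, 4, 5, 6, 7, 11}
|A - A| = 13

A - A = {-11, -7, -6, -5, -4, -1, 0, 1, 4, 5, 6, 7, 11}


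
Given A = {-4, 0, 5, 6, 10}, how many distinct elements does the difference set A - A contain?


A - A = {a - a' : a, a' ∈ A}; |A| = 5.
Bounds: 2|A|-1 ≤ |A - A| ≤ |A|² - |A| + 1, i.e. 9 ≤ |A - A| ≤ 21.
Note: 0 ∈ A - A always (from a - a). The set is symmetric: if d ∈ A - A then -d ∈ A - A.
Enumerate nonzero differences d = a - a' with a > a' (then include -d):
Positive differences: {1, 4, 5, 6, 9, 10, 14}
Full difference set: {0} ∪ (positive diffs) ∪ (negative diffs).
|A - A| = 1 + 2·7 = 15 (matches direct enumeration: 15).

|A - A| = 15


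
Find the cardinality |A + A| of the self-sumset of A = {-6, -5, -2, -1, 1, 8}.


A + A = {a + a' : a, a' ∈ A}; |A| = 6.
General bounds: 2|A| - 1 ≤ |A + A| ≤ |A|(|A|+1)/2, i.e. 11 ≤ |A + A| ≤ 21.
Lower bound 2|A|-1 is attained iff A is an arithmetic progression.
Enumerate sums a + a' for a ≤ a' (symmetric, so this suffices):
a = -6: -6+-6=-12, -6+-5=-11, -6+-2=-8, -6+-1=-7, -6+1=-5, -6+8=2
a = -5: -5+-5=-10, -5+-2=-7, -5+-1=-6, -5+1=-4, -5+8=3
a = -2: -2+-2=-4, -2+-1=-3, -2+1=-1, -2+8=6
a = -1: -1+-1=-2, -1+1=0, -1+8=7
a = 1: 1+1=2, 1+8=9
a = 8: 8+8=16
Distinct sums: {-12, -11, -10, -8, -7, -6, -5, -4, -3, -2, -1, 0, 2, 3, 6, 7, 9, 16}
|A + A| = 18

|A + A| = 18


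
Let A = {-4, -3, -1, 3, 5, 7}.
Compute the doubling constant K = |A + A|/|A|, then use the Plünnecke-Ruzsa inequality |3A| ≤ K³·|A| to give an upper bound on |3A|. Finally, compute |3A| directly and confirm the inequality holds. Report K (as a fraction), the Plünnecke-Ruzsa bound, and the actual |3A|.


|A| = 6.
Step 1: Compute A + A by enumerating all 36 pairs.
A + A = {-8, -7, -6, -5, -4, -2, -1, 0, 1, 2, 3, 4, 6, 8, 10, 12, 14}, so |A + A| = 17.
Step 2: Doubling constant K = |A + A|/|A| = 17/6 = 17/6 ≈ 2.8333.
Step 3: Plünnecke-Ruzsa gives |3A| ≤ K³·|A| = (2.8333)³ · 6 ≈ 136.4722.
Step 4: Compute 3A = A + A + A directly by enumerating all triples (a,b,c) ∈ A³; |3A| = 29.
Step 5: Check 29 ≤ 136.4722? Yes ✓.

K = 17/6, Plünnecke-Ruzsa bound K³|A| ≈ 136.4722, |3A| = 29, inequality holds.


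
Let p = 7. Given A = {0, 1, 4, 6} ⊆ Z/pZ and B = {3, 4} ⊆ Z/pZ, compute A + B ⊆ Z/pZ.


Work in Z/7Z: reduce every sum a + b modulo 7.
Enumerate all 8 pairs:
a = 0: 0+3=3, 0+4=4
a = 1: 1+3=4, 1+4=5
a = 4: 4+3=0, 4+4=1
a = 6: 6+3=2, 6+4=3
Distinct residues collected: {0, 1, 2, 3, 4, 5}
|A + B| = 6 (out of 7 total residues).

A + B = {0, 1, 2, 3, 4, 5}


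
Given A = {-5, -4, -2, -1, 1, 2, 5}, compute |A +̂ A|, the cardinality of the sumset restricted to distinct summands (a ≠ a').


Restricted sumset: A +̂ A = {a + a' : a ∈ A, a' ∈ A, a ≠ a'}.
Equivalently, take A + A and drop any sum 2a that is achievable ONLY as a + a for a ∈ A (i.e. sums representable only with equal summands).
Enumerate pairs (a, a') with a < a' (symmetric, so each unordered pair gives one sum; this covers all a ≠ a'):
  -5 + -4 = -9
  -5 + -2 = -7
  -5 + -1 = -6
  -5 + 1 = -4
  -5 + 2 = -3
  -5 + 5 = 0
  -4 + -2 = -6
  -4 + -1 = -5
  -4 + 1 = -3
  -4 + 2 = -2
  -4 + 5 = 1
  -2 + -1 = -3
  -2 + 1 = -1
  -2 + 2 = 0
  -2 + 5 = 3
  -1 + 1 = 0
  -1 + 2 = 1
  -1 + 5 = 4
  1 + 2 = 3
  1 + 5 = 6
  2 + 5 = 7
Collected distinct sums: {-9, -7, -6, -5, -4, -3, -2, -1, 0, 1, 3, 4, 6, 7}
|A +̂ A| = 14
(Reference bound: |A +̂ A| ≥ 2|A| - 3 for |A| ≥ 2, with |A| = 7 giving ≥ 11.)

|A +̂ A| = 14


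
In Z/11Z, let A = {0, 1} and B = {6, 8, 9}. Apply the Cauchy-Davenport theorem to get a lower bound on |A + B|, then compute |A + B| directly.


Cauchy-Davenport: |A + B| ≥ min(p, |A| + |B| - 1) for A, B nonempty in Z/pZ.
|A| = 2, |B| = 3, p = 11.
CD lower bound = min(11, 2 + 3 - 1) = min(11, 4) = 4.
Compute A + B mod 11 directly:
a = 0: 0+6=6, 0+8=8, 0+9=9
a = 1: 1+6=7, 1+8=9, 1+9=10
A + B = {6, 7, 8, 9, 10}, so |A + B| = 5.
Verify: 5 ≥ 4? Yes ✓.

CD lower bound = 4, actual |A + B| = 5.


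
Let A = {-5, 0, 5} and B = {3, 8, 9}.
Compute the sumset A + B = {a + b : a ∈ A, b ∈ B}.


A + B = {a + b : a ∈ A, b ∈ B}.
Enumerate all |A|·|B| = 3·3 = 9 pairs (a, b) and collect distinct sums.
a = -5: -5+3=-2, -5+8=3, -5+9=4
a = 0: 0+3=3, 0+8=8, 0+9=9
a = 5: 5+3=8, 5+8=13, 5+9=14
Collecting distinct sums: A + B = {-2, 3, 4, 8, 9, 13, 14}
|A + B| = 7

A + B = {-2, 3, 4, 8, 9, 13, 14}


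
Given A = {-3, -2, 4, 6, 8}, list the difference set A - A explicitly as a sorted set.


A - A = {a - a' : a, a' ∈ A}.
Compute a - a' for each ordered pair (a, a'):
a = -3: -3--3=0, -3--2=-1, -3-4=-7, -3-6=-9, -3-8=-11
a = -2: -2--3=1, -2--2=0, -2-4=-6, -2-6=-8, -2-8=-10
a = 4: 4--3=7, 4--2=6, 4-4=0, 4-6=-2, 4-8=-4
a = 6: 6--3=9, 6--2=8, 6-4=2, 6-6=0, 6-8=-2
a = 8: 8--3=11, 8--2=10, 8-4=4, 8-6=2, 8-8=0
Collecting distinct values (and noting 0 appears from a-a):
A - A = {-11, -10, -9, -8, -7, -6, -4, -2, -1, 0, 1, 2, 4, 6, 7, 8, 9, 10, 11}
|A - A| = 19

A - A = {-11, -10, -9, -8, -7, -6, -4, -2, -1, 0, 1, 2, 4, 6, 7, 8, 9, 10, 11}


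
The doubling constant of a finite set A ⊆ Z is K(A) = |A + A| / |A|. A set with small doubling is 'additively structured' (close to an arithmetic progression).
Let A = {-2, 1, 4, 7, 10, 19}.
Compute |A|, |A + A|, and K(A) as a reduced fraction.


|A| = 6.
Compute A + A by enumerating all 36 pairs.
A + A = {-4, -1, 2, 5, 8, 11, 14, 17, 20, 23, 26, 29, 38}, so |A + A| = 13.
K = |A + A| / |A| = 13/6 (already in lowest terms) ≈ 2.1667.
Reference: AP of size 6 gives K = 11/6 ≈ 1.8333; a fully generic set of size 6 gives K ≈ 3.5000.

|A| = 6, |A + A| = 13, K = 13/6.


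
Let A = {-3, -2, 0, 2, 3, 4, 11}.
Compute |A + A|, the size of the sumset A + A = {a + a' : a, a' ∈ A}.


A + A = {a + a' : a, a' ∈ A}; |A| = 7.
General bounds: 2|A| - 1 ≤ |A + A| ≤ |A|(|A|+1)/2, i.e. 13 ≤ |A + A| ≤ 28.
Lower bound 2|A|-1 is attained iff A is an arithmetic progression.
Enumerate sums a + a' for a ≤ a' (symmetric, so this suffices):
a = -3: -3+-3=-6, -3+-2=-5, -3+0=-3, -3+2=-1, -3+3=0, -3+4=1, -3+11=8
a = -2: -2+-2=-4, -2+0=-2, -2+2=0, -2+3=1, -2+4=2, -2+11=9
a = 0: 0+0=0, 0+2=2, 0+3=3, 0+4=4, 0+11=11
a = 2: 2+2=4, 2+3=5, 2+4=6, 2+11=13
a = 3: 3+3=6, 3+4=7, 3+11=14
a = 4: 4+4=8, 4+11=15
a = 11: 11+11=22
Distinct sums: {-6, -5, -4, -3, -2, -1, 0, 1, 2, 3, 4, 5, 6, 7, 8, 9, 11, 13, 14, 15, 22}
|A + A| = 21

|A + A| = 21


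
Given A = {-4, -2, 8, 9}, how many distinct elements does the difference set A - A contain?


A - A = {a - a' : a, a' ∈ A}; |A| = 4.
Bounds: 2|A|-1 ≤ |A - A| ≤ |A|² - |A| + 1, i.e. 7 ≤ |A - A| ≤ 13.
Note: 0 ∈ A - A always (from a - a). The set is symmetric: if d ∈ A - A then -d ∈ A - A.
Enumerate nonzero differences d = a - a' with a > a' (then include -d):
Positive differences: {1, 2, 10, 11, 12, 13}
Full difference set: {0} ∪ (positive diffs) ∪ (negative diffs).
|A - A| = 1 + 2·6 = 13 (matches direct enumeration: 13).

|A - A| = 13


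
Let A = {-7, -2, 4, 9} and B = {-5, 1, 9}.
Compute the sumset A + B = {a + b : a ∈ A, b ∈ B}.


A + B = {a + b : a ∈ A, b ∈ B}.
Enumerate all |A|·|B| = 4·3 = 12 pairs (a, b) and collect distinct sums.
a = -7: -7+-5=-12, -7+1=-6, -7+9=2
a = -2: -2+-5=-7, -2+1=-1, -2+9=7
a = 4: 4+-5=-1, 4+1=5, 4+9=13
a = 9: 9+-5=4, 9+1=10, 9+9=18
Collecting distinct sums: A + B = {-12, -7, -6, -1, 2, 4, 5, 7, 10, 13, 18}
|A + B| = 11

A + B = {-12, -7, -6, -1, 2, 4, 5, 7, 10, 13, 18}


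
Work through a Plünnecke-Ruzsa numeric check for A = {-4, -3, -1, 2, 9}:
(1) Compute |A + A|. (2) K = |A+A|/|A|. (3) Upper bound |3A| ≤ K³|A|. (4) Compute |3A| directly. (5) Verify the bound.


|A| = 5.
Step 1: Compute A + A by enumerating all 25 pairs.
A + A = {-8, -7, -6, -5, -4, -2, -1, 1, 4, 5, 6, 8, 11, 18}, so |A + A| = 14.
Step 2: Doubling constant K = |A + A|/|A| = 14/5 = 14/5 ≈ 2.8000.
Step 3: Plünnecke-Ruzsa gives |3A| ≤ K³·|A| = (2.8000)³ · 5 ≈ 109.7600.
Step 4: Compute 3A = A + A + A directly by enumerating all triples (a,b,c) ∈ A³; |3A| = 27.
Step 5: Check 27 ≤ 109.7600? Yes ✓.

K = 14/5, Plünnecke-Ruzsa bound K³|A| ≈ 109.7600, |3A| = 27, inequality holds.


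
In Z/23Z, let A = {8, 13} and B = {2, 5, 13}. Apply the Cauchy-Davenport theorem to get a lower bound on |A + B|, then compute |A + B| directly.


Cauchy-Davenport: |A + B| ≥ min(p, |A| + |B| - 1) for A, B nonempty in Z/pZ.
|A| = 2, |B| = 3, p = 23.
CD lower bound = min(23, 2 + 3 - 1) = min(23, 4) = 4.
Compute A + B mod 23 directly:
a = 8: 8+2=10, 8+5=13, 8+13=21
a = 13: 13+2=15, 13+5=18, 13+13=3
A + B = {3, 10, 13, 15, 18, 21}, so |A + B| = 6.
Verify: 6 ≥ 4? Yes ✓.

CD lower bound = 4, actual |A + B| = 6.


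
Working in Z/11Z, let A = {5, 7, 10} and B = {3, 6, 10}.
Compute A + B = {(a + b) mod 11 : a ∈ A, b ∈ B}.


Work in Z/11Z: reduce every sum a + b modulo 11.
Enumerate all 9 pairs:
a = 5: 5+3=8, 5+6=0, 5+10=4
a = 7: 7+3=10, 7+6=2, 7+10=6
a = 10: 10+3=2, 10+6=5, 10+10=9
Distinct residues collected: {0, 2, 4, 5, 6, 8, 9, 10}
|A + B| = 8 (out of 11 total residues).

A + B = {0, 2, 4, 5, 6, 8, 9, 10}


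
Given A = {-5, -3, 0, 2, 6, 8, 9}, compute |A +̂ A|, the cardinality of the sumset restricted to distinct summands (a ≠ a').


Restricted sumset: A +̂ A = {a + a' : a ∈ A, a' ∈ A, a ≠ a'}.
Equivalently, take A + A and drop any sum 2a that is achievable ONLY as a + a for a ∈ A (i.e. sums representable only with equal summands).
Enumerate pairs (a, a') with a < a' (symmetric, so each unordered pair gives one sum; this covers all a ≠ a'):
  -5 + -3 = -8
  -5 + 0 = -5
  -5 + 2 = -3
  -5 + 6 = 1
  -5 + 8 = 3
  -5 + 9 = 4
  -3 + 0 = -3
  -3 + 2 = -1
  -3 + 6 = 3
  -3 + 8 = 5
  -3 + 9 = 6
  0 + 2 = 2
  0 + 6 = 6
  0 + 8 = 8
  0 + 9 = 9
  2 + 6 = 8
  2 + 8 = 10
  2 + 9 = 11
  6 + 8 = 14
  6 + 9 = 15
  8 + 9 = 17
Collected distinct sums: {-8, -5, -3, -1, 1, 2, 3, 4, 5, 6, 8, 9, 10, 11, 14, 15, 17}
|A +̂ A| = 17
(Reference bound: |A +̂ A| ≥ 2|A| - 3 for |A| ≥ 2, with |A| = 7 giving ≥ 11.)

|A +̂ A| = 17


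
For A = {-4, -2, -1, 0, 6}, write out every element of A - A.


A - A = {a - a' : a, a' ∈ A}.
Compute a - a' for each ordered pair (a, a'):
a = -4: -4--4=0, -4--2=-2, -4--1=-3, -4-0=-4, -4-6=-10
a = -2: -2--4=2, -2--2=0, -2--1=-1, -2-0=-2, -2-6=-8
a = -1: -1--4=3, -1--2=1, -1--1=0, -1-0=-1, -1-6=-7
a = 0: 0--4=4, 0--2=2, 0--1=1, 0-0=0, 0-6=-6
a = 6: 6--4=10, 6--2=8, 6--1=7, 6-0=6, 6-6=0
Collecting distinct values (and noting 0 appears from a-a):
A - A = {-10, -8, -7, -6, -4, -3, -2, -1, 0, 1, 2, 3, 4, 6, 7, 8, 10}
|A - A| = 17

A - A = {-10, -8, -7, -6, -4, -3, -2, -1, 0, 1, 2, 3, 4, 6, 7, 8, 10}


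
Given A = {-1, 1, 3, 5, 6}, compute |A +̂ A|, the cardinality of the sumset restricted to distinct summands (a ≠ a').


Restricted sumset: A +̂ A = {a + a' : a ∈ A, a' ∈ A, a ≠ a'}.
Equivalently, take A + A and drop any sum 2a that is achievable ONLY as a + a for a ∈ A (i.e. sums representable only with equal summands).
Enumerate pairs (a, a') with a < a' (symmetric, so each unordered pair gives one sum; this covers all a ≠ a'):
  -1 + 1 = 0
  -1 + 3 = 2
  -1 + 5 = 4
  -1 + 6 = 5
  1 + 3 = 4
  1 + 5 = 6
  1 + 6 = 7
  3 + 5 = 8
  3 + 6 = 9
  5 + 6 = 11
Collected distinct sums: {0, 2, 4, 5, 6, 7, 8, 9, 11}
|A +̂ A| = 9
(Reference bound: |A +̂ A| ≥ 2|A| - 3 for |A| ≥ 2, with |A| = 5 giving ≥ 7.)

|A +̂ A| = 9


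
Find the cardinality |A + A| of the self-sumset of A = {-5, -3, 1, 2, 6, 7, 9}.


A + A = {a + a' : a, a' ∈ A}; |A| = 7.
General bounds: 2|A| - 1 ≤ |A + A| ≤ |A|(|A|+1)/2, i.e. 13 ≤ |A + A| ≤ 28.
Lower bound 2|A|-1 is attained iff A is an arithmetic progression.
Enumerate sums a + a' for a ≤ a' (symmetric, so this suffices):
a = -5: -5+-5=-10, -5+-3=-8, -5+1=-4, -5+2=-3, -5+6=1, -5+7=2, -5+9=4
a = -3: -3+-3=-6, -3+1=-2, -3+2=-1, -3+6=3, -3+7=4, -3+9=6
a = 1: 1+1=2, 1+2=3, 1+6=7, 1+7=8, 1+9=10
a = 2: 2+2=4, 2+6=8, 2+7=9, 2+9=11
a = 6: 6+6=12, 6+7=13, 6+9=15
a = 7: 7+7=14, 7+9=16
a = 9: 9+9=18
Distinct sums: {-10, -8, -6, -4, -3, -2, -1, 1, 2, 3, 4, 6, 7, 8, 9, 10, 11, 12, 13, 14, 15, 16, 18}
|A + A| = 23

|A + A| = 23


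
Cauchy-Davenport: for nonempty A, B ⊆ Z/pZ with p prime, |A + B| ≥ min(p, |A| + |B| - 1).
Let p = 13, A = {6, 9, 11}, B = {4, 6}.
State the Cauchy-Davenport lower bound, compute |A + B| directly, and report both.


Cauchy-Davenport: |A + B| ≥ min(p, |A| + |B| - 1) for A, B nonempty in Z/pZ.
|A| = 3, |B| = 2, p = 13.
CD lower bound = min(13, 3 + 2 - 1) = min(13, 4) = 4.
Compute A + B mod 13 directly:
a = 6: 6+4=10, 6+6=12
a = 9: 9+4=0, 9+6=2
a = 11: 11+4=2, 11+6=4
A + B = {0, 2, 4, 10, 12}, so |A + B| = 5.
Verify: 5 ≥ 4? Yes ✓.

CD lower bound = 4, actual |A + B| = 5.


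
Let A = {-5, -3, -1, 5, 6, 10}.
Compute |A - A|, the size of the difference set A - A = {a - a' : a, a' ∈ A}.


A - A = {a - a' : a, a' ∈ A}; |A| = 6.
Bounds: 2|A|-1 ≤ |A - A| ≤ |A|² - |A| + 1, i.e. 11 ≤ |A - A| ≤ 31.
Note: 0 ∈ A - A always (from a - a). The set is symmetric: if d ∈ A - A then -d ∈ A - A.
Enumerate nonzero differences d = a - a' with a > a' (then include -d):
Positive differences: {1, 2, 4, 5, 6, 7, 8, 9, 10, 11, 13, 15}
Full difference set: {0} ∪ (positive diffs) ∪ (negative diffs).
|A - A| = 1 + 2·12 = 25 (matches direct enumeration: 25).

|A - A| = 25
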